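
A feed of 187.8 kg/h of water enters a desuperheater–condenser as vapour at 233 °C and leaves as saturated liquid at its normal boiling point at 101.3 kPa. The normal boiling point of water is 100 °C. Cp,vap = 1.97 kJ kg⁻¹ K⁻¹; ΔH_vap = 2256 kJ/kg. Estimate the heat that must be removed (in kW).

Q_c = 131 kW

vapour 233→100 °C: -262.01 kJ/kg
condensation at 100 °C: -2256 kJ/kg
Δh = -262.01 + -2256 = -2518 kJ/kg
Q = ṁ·Δh = 187.8 kg/h × -2518 kJ/kg = -472880 kJ/h
|Q| = 131.36 kW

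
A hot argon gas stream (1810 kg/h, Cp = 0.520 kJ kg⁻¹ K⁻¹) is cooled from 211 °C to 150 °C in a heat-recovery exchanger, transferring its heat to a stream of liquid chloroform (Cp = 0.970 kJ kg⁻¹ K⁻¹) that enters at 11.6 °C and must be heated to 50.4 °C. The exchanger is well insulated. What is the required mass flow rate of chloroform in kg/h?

Heat released by hot stream: Q = 1810 × 0.520 × (211 − 150) = 57413 kJ/h
Energy balance on cold side (adiabatic exchanger): Q = ṁ_c·Cp_c·(T_c,out − T_c,in)
ṁ_c = 57413 / [0.970 × (50.4 − 11.6)] = 1525.5 kg/h

ṁ_c = 1530 kg/h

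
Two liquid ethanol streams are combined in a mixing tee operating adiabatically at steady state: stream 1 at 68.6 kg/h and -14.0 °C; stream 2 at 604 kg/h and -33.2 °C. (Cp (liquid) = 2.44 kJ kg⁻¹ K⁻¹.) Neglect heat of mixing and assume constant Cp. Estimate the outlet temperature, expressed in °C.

T_out = -31.2 °C

Adiabatic, steady state ⇒ Σ ṁᵢCp,ᵢ(T_out − Tᵢ) = 0
T_out = Σ ṁᵢCp,ᵢTᵢ / Σ ṁᵢCp,ᵢ
      = -51272 / 1641.1 = -31.242 °C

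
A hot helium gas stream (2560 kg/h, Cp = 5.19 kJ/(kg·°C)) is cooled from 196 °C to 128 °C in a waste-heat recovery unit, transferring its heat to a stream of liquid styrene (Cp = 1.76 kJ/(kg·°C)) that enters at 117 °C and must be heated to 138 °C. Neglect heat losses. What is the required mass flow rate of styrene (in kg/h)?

Heat released by hot stream: Q = 2560 × 5.19 × (196 − 128) = 903480 kJ/h
Energy balance on cold side (adiabatic exchanger): Q = ṁ_c·Cp_c·(T_c,out − T_c,in)
ṁ_c = 903480 / [1.76 × (138 − 117)] = 24445 kg/h

ṁ_c = 24400 kg/h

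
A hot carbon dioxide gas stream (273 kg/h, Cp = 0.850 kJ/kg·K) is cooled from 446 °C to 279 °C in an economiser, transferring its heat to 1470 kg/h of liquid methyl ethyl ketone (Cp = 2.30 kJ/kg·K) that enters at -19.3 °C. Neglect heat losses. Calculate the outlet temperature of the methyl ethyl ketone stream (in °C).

Heat released by hot stream: Q = 273 × 0.850 × (446 − 279) = 38752 kJ/h
Energy balance on cold side (adiabatic exchanger): Q = ṁ_c·Cp_c·(T_c,out − T_c,in)
T_c,out = -19.3 + 38752/(1470 × 2.30) = -7.8382 °C

T_c,out = -7.84 °C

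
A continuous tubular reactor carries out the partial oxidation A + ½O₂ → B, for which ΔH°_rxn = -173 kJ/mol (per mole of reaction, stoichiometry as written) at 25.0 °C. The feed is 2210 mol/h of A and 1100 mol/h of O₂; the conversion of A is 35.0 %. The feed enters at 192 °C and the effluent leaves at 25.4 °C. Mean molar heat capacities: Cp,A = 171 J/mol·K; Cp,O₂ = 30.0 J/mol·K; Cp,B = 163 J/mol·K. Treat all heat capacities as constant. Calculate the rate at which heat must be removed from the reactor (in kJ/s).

Q_out = 56.2 kJ/s

Extent of reaction ξ = 0.350 × 2210 = 773.5 mol/h
Reaction term: ξ·ΔH°_rxn = 773.5 × -173 = -133820 kJ/h
Sensible, feed 192→25 °C: -68622 kJ/h
Outlet flows (mol/h): A 1436.5, O₂ 713.25, B 773.5
Sensible, products 25→25.4 °C: 157.25 kJ/h
Q = ΔH = -202280 kJ/h = -56.189 kW
Heat removed = 56.189 kJ/s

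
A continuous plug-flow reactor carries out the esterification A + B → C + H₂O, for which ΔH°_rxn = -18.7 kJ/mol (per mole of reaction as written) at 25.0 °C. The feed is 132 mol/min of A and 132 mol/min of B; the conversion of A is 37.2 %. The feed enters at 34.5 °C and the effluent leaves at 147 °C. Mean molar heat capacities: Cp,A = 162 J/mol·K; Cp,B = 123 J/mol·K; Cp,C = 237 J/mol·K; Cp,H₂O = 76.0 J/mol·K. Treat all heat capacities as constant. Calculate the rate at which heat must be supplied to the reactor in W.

Extent of reaction ξ = 0.372 × 132 = 49.104 mol/min
Reaction term: ξ·ΔH°_rxn = 49.104 × -18.7 = -918.24 kJ/min
Sensible, feed 34.5→25 °C: -357.39 kJ/min
Outlet flows (mol/min): A 82.896, B 82.896, C 49.104, H₂O 49.104
Sensible, products 25→147 °C: 4757.4 kJ/min
Q = ΔH = 3481.7 kJ/min = 58.029 kW
Heat supplied = 58029 W

Q_in = 58000 W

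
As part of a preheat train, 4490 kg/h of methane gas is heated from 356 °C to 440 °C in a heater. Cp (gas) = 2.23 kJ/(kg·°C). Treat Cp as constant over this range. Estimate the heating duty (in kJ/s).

Q = ṁ·Cp·ΔT = 4490 × 2.23 × (440 − 356) = 841070 kJ/h
Converting: 841070 / 3600 s = 233.63 kW

Q = 234 kJ/s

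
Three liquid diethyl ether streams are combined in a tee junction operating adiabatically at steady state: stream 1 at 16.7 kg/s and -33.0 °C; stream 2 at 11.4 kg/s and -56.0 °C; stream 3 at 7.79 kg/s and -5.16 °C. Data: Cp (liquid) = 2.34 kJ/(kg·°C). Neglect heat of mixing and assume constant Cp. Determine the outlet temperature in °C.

T_out = -34.3 °C

No heat crosses the boundary, so H_out = H_in.
Σ ṁᵢCp,ᵢTᵢ = 16.7×2.34×-33.0 + 11.4×2.34×-56.0 + 7.79×2.34×-5.16 = -2877.5
Σ ṁᵢCp,ᵢ = 16.7×2.34 + 11.4×2.34 + 7.79×2.34 = 83.983
T_out = -2877.5 / 83.983 = -34.263 °C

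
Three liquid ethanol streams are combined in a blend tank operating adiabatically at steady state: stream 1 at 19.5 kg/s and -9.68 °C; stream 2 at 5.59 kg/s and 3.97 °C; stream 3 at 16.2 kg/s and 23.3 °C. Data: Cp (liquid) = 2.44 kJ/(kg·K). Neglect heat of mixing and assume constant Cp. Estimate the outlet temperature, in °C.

Energy balance with Q = 0: Σ ṁᵢCp,ᵢ(T_out − Tᵢ) = 0
Σ ṁᵢCp,ᵢTᵢ = 19.5×2.44×-9.68 + 5.59×2.44×3.97 + 16.2×2.44×23.3 = 514.58
Σ ṁᵢCp,ᵢ = 19.5×2.44 + 5.59×2.44 + 16.2×2.44 = 100.75
T_out = 514.58 / 100.75 = 5.1076 °C

T_out = 5.11 °C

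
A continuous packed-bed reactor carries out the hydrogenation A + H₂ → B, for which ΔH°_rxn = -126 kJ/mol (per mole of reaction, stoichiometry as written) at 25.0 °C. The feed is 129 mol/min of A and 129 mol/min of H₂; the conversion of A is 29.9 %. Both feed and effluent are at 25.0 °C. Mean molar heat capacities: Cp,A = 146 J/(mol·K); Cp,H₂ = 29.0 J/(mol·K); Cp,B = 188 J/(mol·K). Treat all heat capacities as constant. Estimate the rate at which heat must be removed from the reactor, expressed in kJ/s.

Extent of reaction ξ = 0.299 × 129 = 38.571 mol/min
Reaction term: ξ·ΔH°_rxn = 38.571 × -126 = -4859.9 kJ/min
Q = ΔH = -4859.9 kJ/min = -80.999 kW
Heat removed = 80.999 kJ/s

Q_out = 81.0 kJ/s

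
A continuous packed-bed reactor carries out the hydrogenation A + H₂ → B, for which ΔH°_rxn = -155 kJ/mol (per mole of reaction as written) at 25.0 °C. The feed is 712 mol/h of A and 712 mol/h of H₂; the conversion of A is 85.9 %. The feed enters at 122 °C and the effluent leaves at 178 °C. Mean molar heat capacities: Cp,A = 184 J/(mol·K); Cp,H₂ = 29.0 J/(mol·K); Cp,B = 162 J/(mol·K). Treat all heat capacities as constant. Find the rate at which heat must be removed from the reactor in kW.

Q_out = 25.3 kW

Extent of reaction ξ = 0.859 × 712 = 611.61 mol/h
Reaction term: ξ·ΔH°_rxn = 611.61 × -155 = -94799 kJ/h
Sensible, feed 122→25 °C: -14711 kJ/h
Outlet flows (mol/h): A 100.39, H₂ 100.39, B 611.61
Sensible, products 25→178 °C: 18431 kJ/h
Q = ΔH = -91079 kJ/h = -25.3 kW
Heat removed = 25.3 kW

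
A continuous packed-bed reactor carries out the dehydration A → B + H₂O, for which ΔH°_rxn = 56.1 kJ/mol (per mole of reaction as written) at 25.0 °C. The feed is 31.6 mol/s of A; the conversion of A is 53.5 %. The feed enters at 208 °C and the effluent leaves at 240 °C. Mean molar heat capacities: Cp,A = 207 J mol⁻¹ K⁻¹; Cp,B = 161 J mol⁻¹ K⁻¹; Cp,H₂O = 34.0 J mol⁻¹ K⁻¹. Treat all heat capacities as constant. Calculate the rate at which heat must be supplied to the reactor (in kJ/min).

Extent of reaction ξ = 0.535 × 31.6 = 16.906 mol/s
Reaction term: ξ·ΔH°_rxn = 16.906 × 56.1 = 948.43 kJ/s
Sensible, feed 208→25 °C: -1197 kJ/s
Outlet flows (mol/s): A 14.694, B 16.906, H₂O 16.906
Sensible, products 25→240 °C: 1362.7 kJ/s
Q = ΔH = 1114.1 kJ/s = 1114.1 kW
Heat supplied = 66848 kJ/min

Q_in = 66800 kJ/min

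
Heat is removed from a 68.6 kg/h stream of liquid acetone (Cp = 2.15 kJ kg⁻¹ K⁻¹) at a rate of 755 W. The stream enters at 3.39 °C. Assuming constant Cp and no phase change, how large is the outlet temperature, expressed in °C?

T_out = -15.0 °C

Q = 755 W = 2718 kJ/h
ΔT = Q/(ṁ·Cp) = 2718/(68.6×2.15) = 18.428 K
T_out = 3.39 − 18.428 = -15.038 °C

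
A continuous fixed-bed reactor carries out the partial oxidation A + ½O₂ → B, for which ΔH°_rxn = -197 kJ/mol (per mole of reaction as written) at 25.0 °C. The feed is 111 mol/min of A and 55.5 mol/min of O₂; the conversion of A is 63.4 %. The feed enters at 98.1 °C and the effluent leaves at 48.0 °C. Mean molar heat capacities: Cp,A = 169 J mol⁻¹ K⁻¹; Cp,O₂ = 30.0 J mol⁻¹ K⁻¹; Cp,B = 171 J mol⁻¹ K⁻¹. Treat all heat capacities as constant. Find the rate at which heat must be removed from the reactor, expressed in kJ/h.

Extent of reaction ξ = 0.634 × 111 = 70.374 mol/min
Reaction term: ξ·ΔH°_rxn = 70.374 × -197 = -13864 kJ/min
Sensible, feed 98.1→25 °C: -1493 kJ/min
Outlet flows (mol/min): A 40.626, O₂ 20.313, B 70.374
Sensible, products 25→48.0 °C: 448.71 kJ/min
Q = ΔH = -14908 kJ/min = -248.47 kW
Heat removed = 894480 kJ/h

Q_out = 894000 kJ/h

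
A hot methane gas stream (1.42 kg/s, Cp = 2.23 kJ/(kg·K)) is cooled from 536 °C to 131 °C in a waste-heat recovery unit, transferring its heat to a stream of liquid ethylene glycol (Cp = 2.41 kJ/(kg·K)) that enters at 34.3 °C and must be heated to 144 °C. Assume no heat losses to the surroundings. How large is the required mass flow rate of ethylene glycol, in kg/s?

Heat released by hot stream: Q = 1.42 × 2.23 × (536 − 131) = 1282.5 kJ/s
Energy balance on cold side (adiabatic exchanger): Q = ṁ_c·Cp_c·(T_c,out − T_c,in)
ṁ_c = 1282.5 / [2.41 × (144 − 34.3)] = 4.8509 kg/s

ṁ_c = 4.85 kg/s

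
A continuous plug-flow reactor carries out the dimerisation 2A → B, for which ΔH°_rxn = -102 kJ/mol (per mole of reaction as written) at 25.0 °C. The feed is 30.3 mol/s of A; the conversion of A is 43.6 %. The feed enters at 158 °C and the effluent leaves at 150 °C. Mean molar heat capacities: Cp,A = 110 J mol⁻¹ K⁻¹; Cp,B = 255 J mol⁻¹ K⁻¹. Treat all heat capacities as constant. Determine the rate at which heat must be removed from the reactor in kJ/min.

Q_out = 40300 kJ/min

Extent of reaction ξ = 0.436 × 30.3 / 2 = 6.6054 mol/s
Reaction term: ξ·ΔH°_rxn = 6.6054 × -102 = -673.75 kJ/s
Sensible, feed 158→25 °C: -443.29 kJ/s
Outlet flows (mol/s): A 17.089, B 6.6054
Sensible, products 25→150 °C: 445.52 kJ/s
Q = ΔH = -671.52 kJ/s = -671.52 kW
Heat removed = 40291 kJ/min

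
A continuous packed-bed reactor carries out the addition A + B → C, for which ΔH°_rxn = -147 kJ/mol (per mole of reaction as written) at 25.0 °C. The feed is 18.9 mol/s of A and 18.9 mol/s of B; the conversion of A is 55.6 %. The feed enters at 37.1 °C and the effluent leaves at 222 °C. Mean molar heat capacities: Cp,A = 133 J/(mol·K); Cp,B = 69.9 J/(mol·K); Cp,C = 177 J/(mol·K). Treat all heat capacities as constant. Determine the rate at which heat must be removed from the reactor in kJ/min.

Extent of reaction ξ = 0.556 × 18.9 = 10.508 mol/s
Reaction term: ξ·ΔH°_rxn = 10.508 × -147 = -1544.7 kJ/s
Sensible, feed 37.1→25 °C: -46.401 kJ/s
Outlet flows (mol/s): A 8.3916, B 8.3916, C 10.508
Sensible, products 25→222 °C: 701.84 kJ/s
Q = ΔH = -889.3 kJ/s = -889.3 kW
Heat removed = 53358 kJ/min

Q_out = 53400 kJ/min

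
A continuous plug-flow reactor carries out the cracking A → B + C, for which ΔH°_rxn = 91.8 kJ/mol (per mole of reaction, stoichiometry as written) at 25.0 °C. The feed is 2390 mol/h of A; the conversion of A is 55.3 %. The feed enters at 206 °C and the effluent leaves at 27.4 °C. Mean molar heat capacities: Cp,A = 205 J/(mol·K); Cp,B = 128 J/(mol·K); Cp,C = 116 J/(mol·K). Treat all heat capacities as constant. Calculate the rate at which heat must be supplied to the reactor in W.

Extent of reaction ξ = 0.553 × 2390 = 1321.7 mol/h
Reaction term: ξ·ΔH°_rxn = 1321.7 × 91.8 = 121330 kJ/h
Sensible, feed 206→25 °C: -88681 kJ/h
Outlet flows (mol/h): A 1068.3, B 1321.7, C 1321.7
Sensible, products 25→27.4 °C: 1299.6 kJ/h
Q = ΔH = 33948 kJ/h = 9.43 kW
Heat supplied = 9430 W

Q_in = 9430 W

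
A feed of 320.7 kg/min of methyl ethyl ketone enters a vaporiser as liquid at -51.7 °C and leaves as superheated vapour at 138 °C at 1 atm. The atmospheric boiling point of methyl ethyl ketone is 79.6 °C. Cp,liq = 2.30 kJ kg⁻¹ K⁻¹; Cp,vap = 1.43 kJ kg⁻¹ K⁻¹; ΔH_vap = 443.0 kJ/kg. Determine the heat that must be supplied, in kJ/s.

liquid -51.7→79.6 °C: 301.99 kJ/kg
vaporisation at 79.6 °C: 443 kJ/kg
vapour 79.6→138 °C: 83.512 kJ/kg
Δh = 301.99 + 443 + 83.512 = 828.5 kJ/kg
Q = ṁ·Δh = 320.7 kg/min × 828.5 kJ/kg = 265700 kJ/min
|Q| = 4428.3 kW

Q = 4430 kJ/s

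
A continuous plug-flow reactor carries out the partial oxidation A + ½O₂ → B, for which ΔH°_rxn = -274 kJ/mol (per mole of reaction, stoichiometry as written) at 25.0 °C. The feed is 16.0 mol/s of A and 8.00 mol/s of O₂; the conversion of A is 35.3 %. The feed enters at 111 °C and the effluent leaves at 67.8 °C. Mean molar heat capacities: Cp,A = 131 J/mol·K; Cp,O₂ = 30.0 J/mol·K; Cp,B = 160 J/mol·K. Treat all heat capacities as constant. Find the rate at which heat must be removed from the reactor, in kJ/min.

Extent of reaction ξ = 0.353 × 16.0 = 5.648 mol/s
Reaction term: ξ·ΔH°_rxn = 5.648 × -274 = -1547.6 kJ/s
Sensible, feed 111→25 °C: -200.9 kJ/s
Outlet flows (mol/s): A 10.352, O₂ 5.176, B 5.648
Sensible, products 25→67.8 °C: 103.37 kJ/s
Q = ΔH = -1645.1 kJ/s = -1645.1 kW
Heat removed = 98705 kJ/min

Q_out = 98700 kJ/min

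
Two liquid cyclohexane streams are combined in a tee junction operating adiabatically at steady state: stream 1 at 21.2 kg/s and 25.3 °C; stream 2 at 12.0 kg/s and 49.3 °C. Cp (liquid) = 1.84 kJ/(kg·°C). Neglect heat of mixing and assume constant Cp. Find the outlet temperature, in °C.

T_out = 34.0 °C

No heat crosses the boundary, so H_out = H_in.
Σ ṁᵢCp,ᵢTᵢ = 21.2×1.84×25.3 + 12.0×1.84×49.3 = 2075.4
Σ ṁᵢCp,ᵢ = 21.2×1.84 + 12.0×1.84 = 61.088
T_out = 2075.4 / 61.088 = 33.975 °C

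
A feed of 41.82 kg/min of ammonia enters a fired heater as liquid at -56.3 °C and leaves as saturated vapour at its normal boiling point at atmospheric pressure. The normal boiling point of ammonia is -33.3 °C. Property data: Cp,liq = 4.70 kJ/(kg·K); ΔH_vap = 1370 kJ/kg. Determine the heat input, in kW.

Q = 1030 kW

liquid -56.3→-33.3 °C: 108.1 kJ/kg
vaporisation at -33.3 °C: 1370 kJ/kg
Δh = 108.1 + 1370 = 1478.1 kJ/kg
Q = ṁ·Δh = 41.82 kg/min × 1478.1 kJ/kg = 61814 kJ/min
|Q| = 1030.2 kW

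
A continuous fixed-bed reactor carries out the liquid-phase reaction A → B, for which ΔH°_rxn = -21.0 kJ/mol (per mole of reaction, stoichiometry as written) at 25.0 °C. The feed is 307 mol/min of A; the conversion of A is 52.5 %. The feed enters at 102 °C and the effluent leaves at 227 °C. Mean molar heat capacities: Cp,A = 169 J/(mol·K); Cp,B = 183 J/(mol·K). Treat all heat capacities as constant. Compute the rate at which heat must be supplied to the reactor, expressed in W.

Q_in = 59300 W

Extent of reaction ξ = 0.525 × 307 = 161.18 mol/min
Reaction term: ξ·ΔH°_rxn = 161.18 × -21.0 = -3384.7 kJ/min
Sensible, feed 102→25 °C: -3995 kJ/min
Outlet flows (mol/min): A 145.82, B 161.18
Sensible, products 25→227 °C: 10936 kJ/min
Q = ΔH = 3556.5 kJ/min = 59.275 kW
Heat supplied = 59275 W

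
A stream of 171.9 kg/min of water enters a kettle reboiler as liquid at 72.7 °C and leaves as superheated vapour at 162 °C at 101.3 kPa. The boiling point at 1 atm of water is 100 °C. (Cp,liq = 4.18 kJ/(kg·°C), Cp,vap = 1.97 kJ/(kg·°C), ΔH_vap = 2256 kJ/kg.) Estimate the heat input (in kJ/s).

liquid 72.7→100 °C: 114.11 kJ/kg
vaporisation at 100 °C: 2256 kJ/kg
vapour 100→162 °C: 122.14 kJ/kg
Δh = 114.11 + 2256 + 122.14 = 2492.3 kJ/kg
Q = ṁ·Δh = 171.9 kg/min × 2492.3 kJ/kg = 428420 kJ/min
|Q| = 7140.3 kW

Q = 7140 kJ/s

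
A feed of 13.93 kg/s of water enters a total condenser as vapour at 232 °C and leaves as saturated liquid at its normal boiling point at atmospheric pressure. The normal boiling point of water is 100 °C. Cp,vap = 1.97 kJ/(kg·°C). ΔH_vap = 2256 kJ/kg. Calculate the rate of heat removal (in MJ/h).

vapour 232→100 °C: -260.04 kJ/kg
condensation at 100 °C: -2256 kJ/kg
Δh = -260.04 + -2256 = -2516 kJ/kg
Q = ṁ·Δh = 13.93 kg/s × -2516 kJ/kg = -35048 kJ/s
|Q| = 35048 kW = 126170 MJ/h

Q_c = 126000 MJ/h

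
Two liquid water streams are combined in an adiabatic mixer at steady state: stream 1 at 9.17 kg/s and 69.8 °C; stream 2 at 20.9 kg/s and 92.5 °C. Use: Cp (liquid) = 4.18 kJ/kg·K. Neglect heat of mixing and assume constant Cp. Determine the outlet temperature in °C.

T_out = 85.6 °C

Adiabatic, steady state ⇒ Σ ṁᵢCp,ᵢ(T_out − Tᵢ) = 0
Σ ṁᵢCp,ᵢTᵢ = 9.17×4.18×69.8 + 20.9×4.18×92.5 = 10756
Σ ṁᵢCp,ᵢ = 9.17×4.18 + 20.9×4.18 = 125.69
T_out = 10756 / 125.69 = 85.578 °C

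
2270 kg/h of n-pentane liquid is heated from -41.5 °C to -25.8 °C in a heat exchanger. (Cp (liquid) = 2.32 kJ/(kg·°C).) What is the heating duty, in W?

Q = ṁ·Cp·ΔT = 2270 × 2.32 × (-25.8 − -41.5) = 82682 kJ/h
Converting: 82682 / 3600 s = 22.967 kW
Heating duty = 22967 W

Q = 23000 W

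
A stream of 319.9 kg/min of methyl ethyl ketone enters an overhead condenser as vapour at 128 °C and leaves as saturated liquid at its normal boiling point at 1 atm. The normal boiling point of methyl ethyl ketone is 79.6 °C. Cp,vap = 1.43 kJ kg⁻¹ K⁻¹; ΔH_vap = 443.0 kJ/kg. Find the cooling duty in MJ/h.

Q_c = 9830 MJ/h

vapour 128→79.6 °C: -69.212 kJ/kg
condensation at 79.6 °C: -443 kJ/kg
Δh = -69.212 + -443 = -512.21 kJ/kg
Q = ṁ·Δh = 319.9 kg/min × -512.21 kJ/kg = -163860 kJ/min
|Q| = 2730.9 kW = 9831.4 MJ/h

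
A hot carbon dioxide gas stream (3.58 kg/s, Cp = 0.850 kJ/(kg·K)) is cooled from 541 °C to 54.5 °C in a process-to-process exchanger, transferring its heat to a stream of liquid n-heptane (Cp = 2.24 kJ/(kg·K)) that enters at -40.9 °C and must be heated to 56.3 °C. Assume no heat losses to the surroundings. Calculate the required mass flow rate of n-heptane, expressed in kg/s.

Heat released by hot stream: Q = 3.58 × 0.850 × (541 − 54.5) = 1480.4 kJ/s
Energy balance on cold side (adiabatic exchanger): Q = ṁ_c·Cp_c·(T_c,out − T_c,in)
ṁ_c = 1480.4 / [2.24 × (56.3 − -40.9)] = 6.7994 kg/s

ṁ_c = 6.80 kg/s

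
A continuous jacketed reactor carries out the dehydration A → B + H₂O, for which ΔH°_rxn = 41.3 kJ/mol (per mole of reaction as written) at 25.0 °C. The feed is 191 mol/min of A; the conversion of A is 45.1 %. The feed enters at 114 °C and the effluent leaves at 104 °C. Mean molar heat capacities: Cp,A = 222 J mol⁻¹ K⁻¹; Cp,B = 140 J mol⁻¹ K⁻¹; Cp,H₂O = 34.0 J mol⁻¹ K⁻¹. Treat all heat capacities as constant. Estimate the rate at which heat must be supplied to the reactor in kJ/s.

Extent of reaction ξ = 0.451 × 191 = 86.141 mol/min
Reaction term: ξ·ΔH°_rxn = 86.141 × 41.3 = 3557.6 kJ/min
Sensible, feed 114→25 °C: -3773.8 kJ/min
Outlet flows (mol/min): A 104.86, B 86.141, H₂O 86.141
Sensible, products 25→104 °C: 3023.1 kJ/min
Q = ΔH = 2807 kJ/min = 46.783 kW
Heat supplied = 46.783 kJ/s

Q_in = 46.8 kJ/s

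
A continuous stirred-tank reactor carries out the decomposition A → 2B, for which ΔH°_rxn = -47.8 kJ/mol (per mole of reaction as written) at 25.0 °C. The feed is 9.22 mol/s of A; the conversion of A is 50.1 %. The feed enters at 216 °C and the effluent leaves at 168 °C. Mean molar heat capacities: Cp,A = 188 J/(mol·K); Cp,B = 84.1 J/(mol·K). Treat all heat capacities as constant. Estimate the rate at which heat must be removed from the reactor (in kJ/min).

Q_out = 19000 kJ/min

Extent of reaction ξ = 0.501 × 9.22 = 4.6192 mol/s
Reaction term: ξ·ΔH°_rxn = 4.6192 × -47.8 = -220.8 kJ/s
Sensible, feed 216→25 °C: -331.07 kJ/s
Outlet flows (mol/s): A 4.6008, B 9.2384
Sensible, products 25→168 °C: 234.79 kJ/s
Q = ΔH = -317.08 kJ/s = -317.08 kW
Heat removed = 19025 kJ/min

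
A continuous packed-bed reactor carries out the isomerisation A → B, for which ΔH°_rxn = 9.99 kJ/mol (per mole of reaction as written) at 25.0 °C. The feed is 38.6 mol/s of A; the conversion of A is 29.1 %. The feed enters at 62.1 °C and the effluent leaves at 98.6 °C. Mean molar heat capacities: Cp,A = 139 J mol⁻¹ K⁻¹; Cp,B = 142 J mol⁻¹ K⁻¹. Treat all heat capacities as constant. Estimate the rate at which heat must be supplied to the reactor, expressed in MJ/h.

Q_in = 1120 MJ/h

Extent of reaction ξ = 0.291 × 38.6 = 11.233 mol/s
Reaction term: ξ·ΔH°_rxn = 11.233 × 9.99 = 112.21 kJ/s
Sensible, feed 62.1→25 °C: -199.06 kJ/s
Outlet flows (mol/s): A 27.367, B 11.233
Sensible, products 25→98.6 °C: 397.37 kJ/s
Q = ΔH = 310.53 kJ/s = 310.53 kW
Heat supplied = 1117.9 MJ/h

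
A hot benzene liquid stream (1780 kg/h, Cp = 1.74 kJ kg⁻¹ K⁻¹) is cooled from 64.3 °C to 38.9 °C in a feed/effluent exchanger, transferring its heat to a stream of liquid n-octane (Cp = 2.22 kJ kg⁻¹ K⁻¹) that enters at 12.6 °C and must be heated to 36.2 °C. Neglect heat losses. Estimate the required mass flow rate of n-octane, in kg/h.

ṁ_c = 1500 kg/h

Heat released by hot stream: Q = 1780 × 1.74 × (64.3 − 38.9) = 78669 kJ/h
Energy balance on cold side (adiabatic exchanger): Q = ṁ_c·Cp_c·(T_c,out − T_c,in)
ṁ_c = 78669 / [2.22 × (36.2 − 12.6)] = 1501.5 kg/h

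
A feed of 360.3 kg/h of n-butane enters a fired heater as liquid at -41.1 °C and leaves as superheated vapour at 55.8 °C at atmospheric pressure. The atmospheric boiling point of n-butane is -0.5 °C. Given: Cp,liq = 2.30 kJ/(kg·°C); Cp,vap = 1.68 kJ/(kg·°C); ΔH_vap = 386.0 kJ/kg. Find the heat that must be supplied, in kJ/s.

Q = 57.4 kJ/s

liquid -41.1→-0.5 °C: 93.38 kJ/kg
vaporisation at -0.5 °C: 386 kJ/kg
vapour -0.5→55.8 °C: 94.584 kJ/kg
Δh = 93.38 + 386 + 94.584 = 573.96 kJ/kg
Q = ṁ·Δh = 360.3 kg/h × 573.96 kJ/kg = 206800 kJ/h
|Q| = 57.444 kW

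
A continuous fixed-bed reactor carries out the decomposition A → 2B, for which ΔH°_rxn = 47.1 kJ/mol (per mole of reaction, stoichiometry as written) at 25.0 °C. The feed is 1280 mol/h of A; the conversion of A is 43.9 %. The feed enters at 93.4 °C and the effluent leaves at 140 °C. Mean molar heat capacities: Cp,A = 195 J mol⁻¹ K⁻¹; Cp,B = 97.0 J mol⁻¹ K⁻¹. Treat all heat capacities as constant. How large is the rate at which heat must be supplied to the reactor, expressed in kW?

Q_in = 10.6 kW

Extent of reaction ξ = 0.439 × 1280 = 561.92 mol/h
Reaction term: ξ·ΔH°_rxn = 561.92 × 47.1 = 26466 kJ/h
Sensible, feed 93.4→25 °C: -17073 kJ/h
Outlet flows (mol/h): A 718.08, B 1123.8
Sensible, products 25→140 °C: 28639 kJ/h
Q = ΔH = 38033 kJ/h = 10.565 kW
Heat supplied = 10.565 kW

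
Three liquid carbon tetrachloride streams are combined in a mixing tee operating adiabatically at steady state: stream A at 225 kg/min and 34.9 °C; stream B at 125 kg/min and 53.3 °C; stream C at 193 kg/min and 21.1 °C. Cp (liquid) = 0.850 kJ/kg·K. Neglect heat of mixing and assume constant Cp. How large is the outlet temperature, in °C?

No heat crosses the boundary, so H_out = H_in.
Σ ṁᵢCp,ᵢTᵢ = 225×0.850×34.9 + 125×0.850×53.3 + 193×0.850×21.1 = 15799
Σ ṁᵢCp,ᵢ = 225×0.850 + 125×0.850 + 193×0.850 = 461.55
T_out = 15799 / 461.55 = 34.231 °C

T_out = 34.2 °C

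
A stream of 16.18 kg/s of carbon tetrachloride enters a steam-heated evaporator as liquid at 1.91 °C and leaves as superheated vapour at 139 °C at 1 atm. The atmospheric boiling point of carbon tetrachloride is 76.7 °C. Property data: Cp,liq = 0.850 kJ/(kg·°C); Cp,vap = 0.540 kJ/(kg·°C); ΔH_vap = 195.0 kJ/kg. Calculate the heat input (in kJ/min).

liquid 1.91→76.7 °C: 63.572 kJ/kg
vaporisation at 76.7 °C: 195 kJ/kg
vapour 76.7→139 °C: 33.642 kJ/kg
Δh = 63.572 + 195 + 33.642 = 292.21 kJ/kg
Q = ṁ·Δh = 16.18 kg/s × 292.21 kJ/kg = 4728 kJ/s
|Q| = 4728 kW = 283680 kJ/min

Q = 284000 kJ/min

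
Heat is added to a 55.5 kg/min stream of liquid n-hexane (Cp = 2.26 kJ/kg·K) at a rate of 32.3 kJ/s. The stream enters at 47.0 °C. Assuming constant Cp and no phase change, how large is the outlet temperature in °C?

T_out = 62.5 °C

Q = 32.3 kJ/s = 1938 kJ/min
ΔT = Q/(ṁ·Cp) = 1938/(55.5×2.26) = 15.451 K
T_out = 47.0 + 15.451 = 62.451 °C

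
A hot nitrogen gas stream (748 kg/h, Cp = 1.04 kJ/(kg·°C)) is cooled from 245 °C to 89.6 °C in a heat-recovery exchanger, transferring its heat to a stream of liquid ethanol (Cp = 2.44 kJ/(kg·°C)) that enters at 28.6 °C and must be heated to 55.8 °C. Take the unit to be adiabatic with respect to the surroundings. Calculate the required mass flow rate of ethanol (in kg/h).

Heat released by hot stream: Q = 748 × 1.04 × (245 − 89.6) = 120890 kJ/h
Energy balance on cold side (adiabatic exchanger): Q = ṁ_c·Cp_c·(T_c,out − T_c,in)
ṁ_c = 120890 / [2.44 × (55.8 − 28.6)] = 1821.5 kg/h

ṁ_c = 1820 kg/h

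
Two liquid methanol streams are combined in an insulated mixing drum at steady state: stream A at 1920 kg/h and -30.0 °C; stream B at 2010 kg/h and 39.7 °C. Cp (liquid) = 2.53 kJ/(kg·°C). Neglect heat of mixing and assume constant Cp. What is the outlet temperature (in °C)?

No heat crosses the boundary, so H_out = H_in.
T_out = Σ ṁᵢCp,ᵢTᵢ / Σ ṁᵢCp,ᵢ
      = 56158 / 9942.9 = 5.6481 °C

T_out = 5.65 °C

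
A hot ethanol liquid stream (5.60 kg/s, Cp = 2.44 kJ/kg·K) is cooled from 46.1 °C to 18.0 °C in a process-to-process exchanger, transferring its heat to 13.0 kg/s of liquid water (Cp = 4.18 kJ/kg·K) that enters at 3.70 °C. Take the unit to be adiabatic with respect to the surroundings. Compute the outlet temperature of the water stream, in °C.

T_c,out = 10.8 °C

Heat released by hot stream: Q = 5.60 × 2.44 × (46.1 − 18.0) = 383.96 kJ/s
Energy balance on cold side (adiabatic exchanger): Q = ṁ_c·Cp_c·(T_c,out − T_c,in)
T_c,out = 3.70 + 383.96/(13.0 × 4.18) = 10.766 °C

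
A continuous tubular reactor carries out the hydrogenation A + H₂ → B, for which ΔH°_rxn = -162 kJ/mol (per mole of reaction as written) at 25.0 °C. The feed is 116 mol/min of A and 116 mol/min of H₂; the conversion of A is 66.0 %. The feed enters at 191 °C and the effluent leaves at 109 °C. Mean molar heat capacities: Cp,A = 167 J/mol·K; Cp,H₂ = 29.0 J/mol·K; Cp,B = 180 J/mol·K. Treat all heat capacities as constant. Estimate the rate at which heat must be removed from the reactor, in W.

Q_out = 239000 W

Extent of reaction ξ = 0.660 × 116 = 76.56 mol/min
Reaction term: ξ·ΔH°_rxn = 76.56 × -162 = -12403 kJ/min
Sensible, feed 191→25 °C: -3774.2 kJ/min
Outlet flows (mol/min): A 39.44, H₂ 39.44, B 76.56
Sensible, products 25→109 °C: 1806.9 kJ/min
Q = ΔH = -14370 kJ/min = -239.5 kW
Heat removed = 239500 W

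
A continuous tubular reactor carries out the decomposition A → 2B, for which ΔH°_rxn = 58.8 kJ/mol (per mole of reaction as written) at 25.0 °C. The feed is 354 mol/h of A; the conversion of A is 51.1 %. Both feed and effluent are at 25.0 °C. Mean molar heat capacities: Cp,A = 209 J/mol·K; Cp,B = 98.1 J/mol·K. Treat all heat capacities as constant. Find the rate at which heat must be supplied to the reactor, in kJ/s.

Q_in = 2.95 kJ/s

Extent of reaction ξ = 0.511 × 354 = 180.89 mol/h
Reaction term: ξ·ΔH°_rxn = 180.89 × 58.8 = 10637 kJ/h
Q = ΔH = 10637 kJ/h = 2.9546 kW
Heat supplied = 2.9546 kJ/s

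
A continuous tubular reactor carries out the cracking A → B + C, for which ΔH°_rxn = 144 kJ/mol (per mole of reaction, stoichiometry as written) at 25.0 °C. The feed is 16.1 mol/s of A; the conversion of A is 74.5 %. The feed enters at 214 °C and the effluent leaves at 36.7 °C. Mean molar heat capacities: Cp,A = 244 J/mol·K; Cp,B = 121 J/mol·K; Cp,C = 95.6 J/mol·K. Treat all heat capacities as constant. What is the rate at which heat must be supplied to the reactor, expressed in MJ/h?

Q_in = 3700 MJ/h

Extent of reaction ξ = 0.745 × 16.1 = 11.995 mol/s
Reaction term: ξ·ΔH°_rxn = 11.995 × 144 = 1727.2 kJ/s
Sensible, feed 214→25 °C: -742.47 kJ/s
Outlet flows (mol/s): A 4.1055, B 11.995, C 11.995
Sensible, products 25→36.7 °C: 42.117 kJ/s
Q = ΔH = 1026.9 kJ/s = 1026.9 kW
Heat supplied = 3696.7 MJ/h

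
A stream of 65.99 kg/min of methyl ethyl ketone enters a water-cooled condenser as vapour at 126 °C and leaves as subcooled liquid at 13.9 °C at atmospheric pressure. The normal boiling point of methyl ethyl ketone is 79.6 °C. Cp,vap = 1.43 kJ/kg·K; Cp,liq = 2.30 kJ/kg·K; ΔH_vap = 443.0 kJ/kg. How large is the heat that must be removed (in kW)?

vapour 126→79.6 °C: -66.352 kJ/kg
condensation at 79.6 °C: -443 kJ/kg
liquid 79.6→13.9 °C: -151.11 kJ/kg
Δh = -66.352 + -443 + -151.11 = -660.46 kJ/kg
Q = ṁ·Δh = 65.99 kg/min × -660.46 kJ/kg = -43584 kJ/min
|Q| = 726.4 kW

Q_c = 726 kW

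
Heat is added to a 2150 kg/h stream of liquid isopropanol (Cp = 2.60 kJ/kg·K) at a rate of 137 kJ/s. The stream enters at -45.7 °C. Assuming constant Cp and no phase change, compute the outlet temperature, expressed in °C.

Q = 137 kJ/s = 493200 kJ/h
ΔT = Q/(ṁ·Cp) = 493200/(2150×2.60) = 88.229 K
T_out = -45.7 + 88.229 = 42.529 °C

T_out = 42.5 °C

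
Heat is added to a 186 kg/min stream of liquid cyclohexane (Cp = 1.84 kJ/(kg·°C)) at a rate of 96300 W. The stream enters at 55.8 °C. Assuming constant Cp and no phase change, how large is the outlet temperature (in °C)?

Q = 96300 W = 5778 kJ/min
ΔT = Q/(ṁ·Cp) = 5778/(186×1.84) = 16.883 K
T_out = 55.8 + 16.883 = 72.683 °C

T_out = 72.7 °C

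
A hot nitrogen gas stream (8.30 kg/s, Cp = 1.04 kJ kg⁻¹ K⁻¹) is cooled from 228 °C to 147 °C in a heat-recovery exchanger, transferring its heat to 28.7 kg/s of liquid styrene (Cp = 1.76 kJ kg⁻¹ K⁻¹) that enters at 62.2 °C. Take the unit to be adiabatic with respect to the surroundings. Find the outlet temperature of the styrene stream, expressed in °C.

T_c,out = 76.0 °C

Heat released by hot stream: Q = 8.30 × 1.04 × (228 − 147) = 699.19 kJ/s
Energy balance on cold side (adiabatic exchanger): Q = ṁ_c·Cp_c·(T_c,out − T_c,in)
T_c,out = 62.2 + 699.19/(28.7 × 1.76) = 76.042 °C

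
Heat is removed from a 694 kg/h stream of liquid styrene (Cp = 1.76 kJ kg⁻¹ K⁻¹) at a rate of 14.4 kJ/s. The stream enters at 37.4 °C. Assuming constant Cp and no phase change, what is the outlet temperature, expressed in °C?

T_out = -5.04 °C

Q = 14.4 kJ/s = 51840 kJ/h
ΔT = Q/(ṁ·Cp) = 51840/(694×1.76) = 42.442 K
T_out = 37.4 − 42.442 = -5.0417 °C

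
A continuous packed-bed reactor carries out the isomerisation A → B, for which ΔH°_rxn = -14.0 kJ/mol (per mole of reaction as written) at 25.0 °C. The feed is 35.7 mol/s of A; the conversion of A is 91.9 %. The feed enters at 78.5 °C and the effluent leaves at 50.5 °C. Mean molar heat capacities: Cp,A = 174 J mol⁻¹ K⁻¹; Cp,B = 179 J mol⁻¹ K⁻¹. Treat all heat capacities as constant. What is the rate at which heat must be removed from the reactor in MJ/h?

Q_out = 2260 MJ/h

Extent of reaction ξ = 0.919 × 35.7 = 32.808 mol/s
Reaction term: ξ·ΔH°_rxn = 32.808 × -14.0 = -459.32 kJ/s
Sensible, feed 78.5→25 °C: -332.33 kJ/s
Outlet flows (mol/s): A 2.8917, B 32.808
Sensible, products 25→50.5 °C: 162.58 kJ/s
Q = ΔH = -629.06 kJ/s = -629.06 kW
Heat removed = 2264.6 MJ/h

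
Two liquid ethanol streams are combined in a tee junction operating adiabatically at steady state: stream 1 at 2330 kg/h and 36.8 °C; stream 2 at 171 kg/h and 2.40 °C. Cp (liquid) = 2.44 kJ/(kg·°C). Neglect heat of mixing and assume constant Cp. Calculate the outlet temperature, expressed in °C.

Energy balance with Q = 0: Σ ṁᵢCp,ᵢ(T_out − Tᵢ) = 0
Σ ṁᵢCp,ᵢTᵢ = 2330×2.44×36.8 + 171×2.44×2.40 = 210220
Σ ṁᵢCp,ᵢ = 2330×2.44 + 171×2.44 = 6102.4
T_out = 210220 / 6102.4 = 34.448 °C

T_out = 34.4 °C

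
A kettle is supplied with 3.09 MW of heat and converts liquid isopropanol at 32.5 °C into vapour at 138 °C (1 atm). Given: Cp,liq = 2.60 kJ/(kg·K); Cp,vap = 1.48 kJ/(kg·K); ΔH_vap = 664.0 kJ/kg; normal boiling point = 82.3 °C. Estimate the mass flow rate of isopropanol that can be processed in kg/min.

ṁ = 212 kg/min

Δh = 2.60×(82.3−32.5) + 664.0 + 1.48×(138−82.3) = 875.92 kJ/kg
Q = 3.09 MW = 3090 kJ/s = 185400 kJ/min
ṁ = Q/Δh = 185400 / 875.92 = 211.66 kg/min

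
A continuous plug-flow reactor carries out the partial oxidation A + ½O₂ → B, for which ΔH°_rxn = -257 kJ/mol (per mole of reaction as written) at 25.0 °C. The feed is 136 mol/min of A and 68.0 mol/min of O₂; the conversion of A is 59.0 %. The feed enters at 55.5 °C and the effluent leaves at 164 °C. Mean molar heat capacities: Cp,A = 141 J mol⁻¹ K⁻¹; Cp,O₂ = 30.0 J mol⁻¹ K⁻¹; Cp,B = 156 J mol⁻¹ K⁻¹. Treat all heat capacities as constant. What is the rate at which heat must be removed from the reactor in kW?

Q_out = 305 kW

Extent of reaction ξ = 0.590 × 136 = 80.24 mol/min
Reaction term: ξ·ΔH°_rxn = 80.24 × -257 = -20622 kJ/min
Sensible, feed 55.5→25 °C: -647.09 kJ/min
Outlet flows (mol/min): A 55.76, O₂ 27.88, B 80.24
Sensible, products 25→164 °C: 2949 kJ/min
Q = ΔH = -18320 kJ/min = -305.33 kW
Heat removed = 305.33 kW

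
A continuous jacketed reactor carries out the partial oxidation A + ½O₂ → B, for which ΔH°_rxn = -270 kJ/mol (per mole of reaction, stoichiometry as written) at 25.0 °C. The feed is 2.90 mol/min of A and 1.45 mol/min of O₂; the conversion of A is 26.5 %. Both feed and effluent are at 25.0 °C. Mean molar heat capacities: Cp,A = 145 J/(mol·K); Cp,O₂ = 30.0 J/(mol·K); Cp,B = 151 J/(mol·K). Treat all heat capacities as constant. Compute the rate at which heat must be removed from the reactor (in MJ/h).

Extent of reaction ξ = 0.265 × 2.90 = 0.7685 mol/min
Reaction term: ξ·ΔH°_rxn = 0.7685 × -270 = -207.49 kJ/min
Q = ΔH = -207.49 kJ/min = -3.4582 kW
Heat removed = 12.45 MJ/h

Q_out = 12.4 MJ/h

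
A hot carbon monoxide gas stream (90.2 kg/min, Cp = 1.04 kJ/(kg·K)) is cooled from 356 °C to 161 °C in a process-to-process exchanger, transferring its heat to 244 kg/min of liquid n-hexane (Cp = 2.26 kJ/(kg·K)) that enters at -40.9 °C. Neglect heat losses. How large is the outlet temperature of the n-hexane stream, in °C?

Heat released by hot stream: Q = 90.2 × 1.04 × (356 − 161) = 18293 kJ/min
Energy balance on cold side (adiabatic exchanger): Q = ṁ_c·Cp_c·(T_c,out − T_c,in)
T_c,out = -40.9 + 18293/(244 × 2.26) = -7.7277 °C

T_c,out = -7.73 °C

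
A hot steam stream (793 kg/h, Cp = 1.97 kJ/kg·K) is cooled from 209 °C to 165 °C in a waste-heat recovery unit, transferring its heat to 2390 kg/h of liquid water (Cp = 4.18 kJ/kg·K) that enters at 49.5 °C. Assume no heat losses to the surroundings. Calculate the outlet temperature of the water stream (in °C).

T_c,out = 56.4 °C

Heat released by hot stream: Q = 793 × 1.97 × (209 − 165) = 68737 kJ/h
Energy balance on cold side (adiabatic exchanger): Q = ṁ_c·Cp_c·(T_c,out − T_c,in)
T_c,out = 49.5 + 68737/(2390 × 4.18) = 56.38 °C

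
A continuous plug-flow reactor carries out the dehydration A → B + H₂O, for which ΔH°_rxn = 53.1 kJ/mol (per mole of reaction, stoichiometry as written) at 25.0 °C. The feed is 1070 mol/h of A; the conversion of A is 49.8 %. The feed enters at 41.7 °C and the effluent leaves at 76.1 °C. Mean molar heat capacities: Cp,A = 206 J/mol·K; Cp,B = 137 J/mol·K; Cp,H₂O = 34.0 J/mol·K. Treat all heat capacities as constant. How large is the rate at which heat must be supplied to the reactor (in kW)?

Extent of reaction ξ = 0.498 × 1070 = 532.86 mol/h
Reaction term: ξ·ΔH°_rxn = 532.86 × 53.1 = 28295 kJ/h
Sensible, feed 41.7→25 °C: -3681 kJ/h
Outlet flows (mol/h): A 537.14, B 532.86, H₂O 532.86
Sensible, products 25→76.1 °C: 10310 kJ/h
Q = ΔH = 34924 kJ/h = 9.7012 kW
Heat supplied = 9.7012 kW

Q_in = 9.70 kW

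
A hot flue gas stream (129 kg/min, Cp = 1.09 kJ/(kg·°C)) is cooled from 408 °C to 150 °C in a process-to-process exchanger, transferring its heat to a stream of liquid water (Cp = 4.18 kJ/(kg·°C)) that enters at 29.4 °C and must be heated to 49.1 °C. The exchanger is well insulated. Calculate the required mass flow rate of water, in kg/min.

Heat released by hot stream: Q = 129 × 1.09 × (408 − 150) = 36277 kJ/min
Energy balance on cold side (adiabatic exchanger): Q = ṁ_c·Cp_c·(T_c,out − T_c,in)
ṁ_c = 36277 / [4.18 × (49.1 − 29.4)] = 440.55 kg/min

ṁ_c = 441 kg/min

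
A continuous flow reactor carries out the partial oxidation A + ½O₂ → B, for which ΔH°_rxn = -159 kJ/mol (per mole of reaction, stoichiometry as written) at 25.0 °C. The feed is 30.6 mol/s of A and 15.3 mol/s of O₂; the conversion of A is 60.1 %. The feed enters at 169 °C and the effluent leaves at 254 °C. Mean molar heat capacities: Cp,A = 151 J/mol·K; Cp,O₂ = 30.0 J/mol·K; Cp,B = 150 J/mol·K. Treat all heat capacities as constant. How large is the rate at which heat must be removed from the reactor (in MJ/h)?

Q_out = 9220 MJ/h

Extent of reaction ξ = 0.601 × 30.6 = 18.391 mol/s
Reaction term: ξ·ΔH°_rxn = 18.391 × -159 = -2924.1 kJ/s
Sensible, feed 169→25 °C: -731.46 kJ/s
Outlet flows (mol/s): A 12.209, O₂ 6.1047, B 18.391
Sensible, products 25→254 °C: 1095.8 kJ/s
Q = ΔH = -2559.7 kJ/s = -2559.7 kW
Heat removed = 9215 MJ/h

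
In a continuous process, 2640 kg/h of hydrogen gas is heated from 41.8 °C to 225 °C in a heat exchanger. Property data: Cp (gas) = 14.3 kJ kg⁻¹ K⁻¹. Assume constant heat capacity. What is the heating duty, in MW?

Q = ṁ·Cp·ΔT = 2640 × 14.3 × (225 − 41.8) = 6.9162e+06 kJ/h
Converting: 6.9162e+06 / 3600 s = 1921.2 kW
Heating duty = 1.9212 MW

Q = 1.92 MW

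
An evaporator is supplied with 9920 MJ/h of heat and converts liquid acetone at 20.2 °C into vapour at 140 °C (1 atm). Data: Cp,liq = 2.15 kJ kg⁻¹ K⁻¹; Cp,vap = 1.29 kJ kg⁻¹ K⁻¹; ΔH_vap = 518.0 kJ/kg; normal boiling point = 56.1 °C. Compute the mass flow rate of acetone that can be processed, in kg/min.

Δh = 2.15×(56.1−20.2) + 518.0 + 1.29×(140−56.1) = 703.42 kJ/kg
Q = 9920 MJ/h = 2755.6 kJ/s = 165330 kJ/min
ṁ = Q/Δh = 165330 / 703.42 = 235.04 kg/min

ṁ = 235 kg/min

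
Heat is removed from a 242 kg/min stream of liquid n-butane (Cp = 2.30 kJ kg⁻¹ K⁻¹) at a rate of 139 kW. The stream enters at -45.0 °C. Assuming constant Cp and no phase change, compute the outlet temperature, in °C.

Q = 139 kW = 8340 kJ/min
ΔT = Q/(ṁ·Cp) = 8340/(242×2.30) = 14.984 K
T_out = -45.0 − 14.984 = -59.984 °C

T_out = -60.0 °C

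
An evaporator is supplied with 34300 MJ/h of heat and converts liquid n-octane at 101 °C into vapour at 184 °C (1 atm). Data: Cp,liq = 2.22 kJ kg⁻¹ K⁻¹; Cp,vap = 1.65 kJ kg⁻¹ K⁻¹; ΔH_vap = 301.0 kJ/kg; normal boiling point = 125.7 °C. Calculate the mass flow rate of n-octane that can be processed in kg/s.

ṁ = 21.1 kg/s

Δh = 2.22×(125.7−101) + 301.0 + 1.65×(184−125.7) = 452.03 kJ/kg
Q = 34300 MJ/h = 9527.8 kJ/s = 9527.8 kJ/s
ṁ = Q/Δh = 9527.8 / 452.03 = 21.078 kg/s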